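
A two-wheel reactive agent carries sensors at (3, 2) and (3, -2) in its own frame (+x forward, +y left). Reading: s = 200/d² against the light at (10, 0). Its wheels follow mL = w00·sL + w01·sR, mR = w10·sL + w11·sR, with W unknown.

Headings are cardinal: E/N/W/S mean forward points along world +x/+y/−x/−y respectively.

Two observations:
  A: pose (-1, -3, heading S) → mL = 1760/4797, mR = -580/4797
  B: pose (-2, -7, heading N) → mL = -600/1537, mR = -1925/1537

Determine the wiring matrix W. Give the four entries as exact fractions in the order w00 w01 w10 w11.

obs A: pose=(-1,-3,S) → sL=200/117, sR=40/41, mL=1760/4797, mR=-580/4797
obs B: pose=(-2,-7,N) → sL=50/53, sR=50/29, mL=-600/1537, mR=-1925/1537
sensor matrix S = [[200/117, 40/41], [50/53, 50/29]]; det S = 14944000/7372989
solve [mL_A; mL_B] = S·[w00; w01] and [mR_A; mR_B] = S·[w10; w11]:
  w00 = 1/2, w01 = -1/2, w10 = 1/2, w11 = -1

1/2 -1/2 1/2 -1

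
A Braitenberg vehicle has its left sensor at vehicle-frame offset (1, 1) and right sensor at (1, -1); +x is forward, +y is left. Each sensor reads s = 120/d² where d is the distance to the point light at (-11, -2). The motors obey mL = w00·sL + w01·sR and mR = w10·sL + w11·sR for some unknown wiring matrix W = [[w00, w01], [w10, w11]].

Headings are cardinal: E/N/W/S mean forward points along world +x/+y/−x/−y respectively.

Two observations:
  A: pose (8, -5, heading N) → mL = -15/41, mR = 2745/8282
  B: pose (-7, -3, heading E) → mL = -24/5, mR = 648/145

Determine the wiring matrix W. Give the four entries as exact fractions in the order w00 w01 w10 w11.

-1 0 1/2 1/2

obs A: pose=(8,-5,N) → sL=15/41, sR=30/101, mL=-15/41, mR=2745/8282
obs B: pose=(-7,-3,E) → sL=24/5, sR=120/29, mL=-24/5, mR=648/145
sensor matrix S = [[15/41, 30/101], [24/5, 120/29]]; det S = 10584/120089
solve [mL_A; mL_B] = S·[w00; w01] and [mR_A; mR_B] = S·[w10; w11]:
  w00 = -1, w01 = 0, w10 = 1/2, w11 = 1/2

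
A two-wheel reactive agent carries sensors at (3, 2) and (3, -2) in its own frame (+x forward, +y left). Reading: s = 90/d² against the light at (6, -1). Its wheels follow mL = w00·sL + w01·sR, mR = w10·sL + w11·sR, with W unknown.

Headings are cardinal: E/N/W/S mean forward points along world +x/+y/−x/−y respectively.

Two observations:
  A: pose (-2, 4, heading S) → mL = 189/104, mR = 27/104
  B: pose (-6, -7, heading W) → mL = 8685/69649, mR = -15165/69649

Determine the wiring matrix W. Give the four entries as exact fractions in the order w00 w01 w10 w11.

1 -1/2 1/2 -1

obs A: pose=(-2,4,S) → sL=9/4, sR=45/52, mL=189/104, mR=27/104
obs B: pose=(-6,-7,W) → sL=90/289, sR=90/241, mL=8685/69649, mR=-15165/69649
sensor matrix S = [[9/4, 45/52], [90/289, 90/241]]; det S = 516780/905437
solve [mL_A; mL_B] = S·[w00; w01] and [mR_A; mR_B] = S·[w10; w11]:
  w00 = 1, w01 = -1/2, w10 = 1/2, w11 = -1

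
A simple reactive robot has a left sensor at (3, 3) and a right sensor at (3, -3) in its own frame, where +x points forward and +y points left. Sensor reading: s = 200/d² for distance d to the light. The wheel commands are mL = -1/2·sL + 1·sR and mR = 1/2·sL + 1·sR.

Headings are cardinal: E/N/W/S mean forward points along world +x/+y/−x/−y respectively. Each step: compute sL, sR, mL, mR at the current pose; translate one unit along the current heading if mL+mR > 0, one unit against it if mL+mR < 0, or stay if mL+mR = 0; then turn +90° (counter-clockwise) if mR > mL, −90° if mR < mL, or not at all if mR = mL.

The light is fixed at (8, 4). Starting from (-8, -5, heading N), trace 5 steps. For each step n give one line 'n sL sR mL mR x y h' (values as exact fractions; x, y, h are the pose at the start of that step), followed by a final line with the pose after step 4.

n=0: pose=(-8,-5,N); sL=200/397, sR=40/41; mL=11780/16277, mR=19980/16277; mL+mR=80/41 → advance +1; mR−mL=200/397 → turn +1·90°
n=1: pose=(-8,-4,W); sL=100/241, sR=100/193; mL=14450/46513, mR=33750/46513; mL+mR=200/193 → advance +1; mR−mL=100/241 → turn +1·90°
n=2: pose=(-9,-4,S); sL=200/317, sR=200/521; mL=11300/165157, mR=115500/165157; mL+mR=400/521 → advance +1; mR−mL=200/317 → turn +1·90°
n=3: pose=(-9,-5,E); sL=25/29, sR=10/17; mL=155/986, mR=1005/986; mL+mR=20/17 → advance +1; mR−mL=25/29 → turn +1·90°
n=4: pose=(-8,-5,N); sL=200/397, sR=40/41; mL=11780/16277, mR=19980/16277; mL+mR=80/41 → advance +1; mR−mL=200/397 → turn +1·90°

0 200/397 40/41 11780/16277 19980/16277 -8 -5 N
1 100/241 100/193 14450/46513 33750/46513 -8 -4 W
2 200/317 200/521 11300/165157 115500/165157 -9 -4 S
3 25/29 10/17 155/986 1005/986 -9 -5 E
4 200/397 40/41 11780/16277 19980/16277 -8 -5 N
final -8 -4 W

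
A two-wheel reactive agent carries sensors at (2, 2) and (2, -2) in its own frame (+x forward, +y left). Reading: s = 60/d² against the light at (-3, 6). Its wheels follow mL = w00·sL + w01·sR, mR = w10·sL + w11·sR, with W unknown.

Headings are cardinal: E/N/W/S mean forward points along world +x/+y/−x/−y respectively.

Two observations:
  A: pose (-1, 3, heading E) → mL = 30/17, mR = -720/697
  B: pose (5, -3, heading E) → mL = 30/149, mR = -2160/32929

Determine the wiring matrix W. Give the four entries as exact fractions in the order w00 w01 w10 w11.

obs A: pose=(-1,3,E) → sL=60/17, sR=60/41, mL=30/17, mR=-720/697
obs B: pose=(5,-3,E) → sL=60/149, sR=60/221, mL=30/149, mR=-2160/32929
sensor matrix S = [[60/17, 60/41], [60/149, 60/221]]; det S = 8467200/22951513
solve [mL_A; mL_B] = S·[w00; w01] and [mR_A; mR_B] = S·[w10; w11]:
  w00 = 1/2, w01 = 0, w10 = -1/2, w11 = 1/2

1/2 0 -1/2 1/2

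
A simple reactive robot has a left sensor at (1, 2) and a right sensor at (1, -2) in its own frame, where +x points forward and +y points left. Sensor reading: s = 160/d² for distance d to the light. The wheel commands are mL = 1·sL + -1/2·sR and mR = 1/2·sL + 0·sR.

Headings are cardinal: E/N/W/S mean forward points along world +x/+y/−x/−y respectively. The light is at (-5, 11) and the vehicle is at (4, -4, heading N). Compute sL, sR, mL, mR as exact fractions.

left sensor world pos  = (2, -3); dL² = 245
right sensor world pos = (6, -3); dR² = 317
sL = 160/245 = 32/49
sR = 160/317 = 160/317
mL = 1·sL + -1/2·sR = 6224/15533
mR = 1/2·sL + 0·sR = 16/49

32/49 160/317 6224/15533 16/49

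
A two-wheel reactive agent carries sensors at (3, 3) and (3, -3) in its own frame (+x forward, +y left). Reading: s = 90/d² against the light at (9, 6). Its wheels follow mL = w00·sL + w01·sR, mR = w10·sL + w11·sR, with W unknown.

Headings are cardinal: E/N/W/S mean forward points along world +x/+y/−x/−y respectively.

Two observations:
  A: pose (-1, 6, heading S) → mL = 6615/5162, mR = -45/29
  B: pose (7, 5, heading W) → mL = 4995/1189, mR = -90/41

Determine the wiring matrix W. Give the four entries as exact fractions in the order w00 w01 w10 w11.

obs A: pose=(-1,6,S) → sL=45/29, sR=45/89, mL=6615/5162, mR=-45/29
obs B: pose=(7,5,W) → sL=90/41, sR=90/29, mL=4995/1189, mR=-90/41
sensor matrix S = [[45/29, 45/89], [90/41, 90/29]]; det S = 11372400/3068809
solve [mL_A; mL_B] = S·[w00; w01] and [mR_A; mR_B] = S·[w10; w11]:
  w00 = 1/2, w01 = 1, w10 = -1, w11 = 0

1/2 1 -1 0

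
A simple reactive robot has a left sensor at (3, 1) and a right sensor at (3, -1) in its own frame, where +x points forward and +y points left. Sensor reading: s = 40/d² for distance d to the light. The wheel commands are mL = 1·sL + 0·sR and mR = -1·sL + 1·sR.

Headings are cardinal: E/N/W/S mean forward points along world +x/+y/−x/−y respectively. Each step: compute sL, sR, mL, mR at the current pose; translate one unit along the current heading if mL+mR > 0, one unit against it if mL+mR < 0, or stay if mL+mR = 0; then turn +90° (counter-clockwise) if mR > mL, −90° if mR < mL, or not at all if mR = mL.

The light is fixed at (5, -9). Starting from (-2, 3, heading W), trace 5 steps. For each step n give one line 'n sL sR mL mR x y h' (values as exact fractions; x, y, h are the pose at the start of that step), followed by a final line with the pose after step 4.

n=0: pose=(-2,3,W); sL=40/221, sR=40/269; mL=40/221, mR=-1920/59449; mL+mR=40/269 → advance +1; mR−mL=-12680/59449 → turn -1·90°
n=1: pose=(-3,3,N); sL=20/153, sR=20/137; mL=20/153, mR=320/20961; mL+mR=20/137 → advance +1; mR−mL=-2420/20961 → turn -1·90°
n=2: pose=(-3,4,E); sL=40/221, sR=40/169; mL=40/221, mR=160/2873; mL+mR=40/169 → advance +1; mR−mL=-360/2873 → turn -1·90°
n=3: pose=(-2,4,S); sL=5/17, sR=10/41; mL=5/17, mR=-35/697; mL+mR=10/41 → advance +1; mR−mL=-240/697 → turn -1·90°
n=4: pose=(-2,3,W); sL=40/221, sR=40/269; mL=40/221, mR=-1920/59449; mL+mR=40/269 → advance +1; mR−mL=-12680/59449 → turn -1·90°

0 40/221 40/269 40/221 -1920/59449 -2 3 W
1 20/153 20/137 20/153 320/20961 -3 3 N
2 40/221 40/169 40/221 160/2873 -3 4 E
3 5/17 10/41 5/17 -35/697 -2 4 S
4 40/221 40/269 40/221 -1920/59449 -2 3 W
final -3 3 N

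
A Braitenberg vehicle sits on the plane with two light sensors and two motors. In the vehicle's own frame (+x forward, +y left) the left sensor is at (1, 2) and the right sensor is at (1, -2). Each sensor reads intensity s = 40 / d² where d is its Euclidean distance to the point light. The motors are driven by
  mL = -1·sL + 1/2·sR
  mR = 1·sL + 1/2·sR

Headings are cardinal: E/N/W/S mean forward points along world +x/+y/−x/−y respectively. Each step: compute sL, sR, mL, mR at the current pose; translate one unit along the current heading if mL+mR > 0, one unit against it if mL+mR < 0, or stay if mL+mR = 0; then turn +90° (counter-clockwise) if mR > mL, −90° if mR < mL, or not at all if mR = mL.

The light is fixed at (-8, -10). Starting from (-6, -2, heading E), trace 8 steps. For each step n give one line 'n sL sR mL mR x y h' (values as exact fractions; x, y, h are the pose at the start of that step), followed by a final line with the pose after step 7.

n=0: pose=(-6,-2,E); sL=40/109, sR=8/9; mL=76/981, mR=796/981; mL+mR=8/9 → advance +1; mR−mL=80/109 → turn +1·90°
n=1: pose=(-5,-2,N); sL=20/41, sR=20/53; mL=-650/2173, mR=1470/2173; mL+mR=20/53 → advance +1; mR−mL=40/41 → turn +1·90°
n=2: pose=(-5,-1,W); sL=40/53, sR=8/25; mL=-788/1325, mR=1212/1325; mL+mR=8/25 → advance +1; mR−mL=80/53 → turn +1·90°
n=3: pose=(-6,-1,S); sL=1/2, sR=5/8; mL=-3/16, mR=13/16; mL+mR=5/8 → advance +1; mR−mL=1 → turn +1·90°
n=4: pose=(-6,-2,E); sL=40/109, sR=8/9; mL=76/981, mR=796/981; mL+mR=8/9 → advance +1; mR−mL=80/109 → turn +1·90°
n=5: pose=(-5,-2,N); sL=20/41, sR=20/53; mL=-650/2173, mR=1470/2173; mL+mR=20/53 → advance +1; mR−mL=40/41 → turn +1·90°
n=6: pose=(-5,-1,W); sL=40/53, sR=8/25; mL=-788/1325, mR=1212/1325; mL+mR=8/25 → advance +1; mR−mL=80/53 → turn +1·90°
n=7: pose=(-6,-1,S); sL=1/2, sR=5/8; mL=-3/16, mR=13/16; mL+mR=5/8 → advance +1; mR−mL=1 → turn +1·90°

0 40/109 8/9 76/981 796/981 -6 -2 E
1 20/41 20/53 -650/2173 1470/2173 -5 -2 N
2 40/53 8/25 -788/1325 1212/1325 -5 -1 W
3 1/2 5/8 -3/16 13/16 -6 -1 S
4 40/109 8/9 76/981 796/981 -6 -2 E
5 20/41 20/53 -650/2173 1470/2173 -5 -2 N
6 40/53 8/25 -788/1325 1212/1325 -5 -1 W
7 1/2 5/8 -3/16 13/16 -6 -1 S
final -6 -2 E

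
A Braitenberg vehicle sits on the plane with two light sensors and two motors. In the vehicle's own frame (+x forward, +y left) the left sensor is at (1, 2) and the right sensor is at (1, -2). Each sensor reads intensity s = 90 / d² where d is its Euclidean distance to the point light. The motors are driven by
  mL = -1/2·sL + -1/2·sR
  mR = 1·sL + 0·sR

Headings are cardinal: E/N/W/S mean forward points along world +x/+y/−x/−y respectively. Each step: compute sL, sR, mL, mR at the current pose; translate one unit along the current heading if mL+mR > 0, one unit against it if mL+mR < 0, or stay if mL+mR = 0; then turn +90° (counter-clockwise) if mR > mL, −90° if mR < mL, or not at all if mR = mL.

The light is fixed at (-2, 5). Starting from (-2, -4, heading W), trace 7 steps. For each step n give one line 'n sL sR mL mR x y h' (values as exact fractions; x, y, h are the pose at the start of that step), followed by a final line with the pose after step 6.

n=0: pose=(-2,-4,W); sL=45/61, sR=9/5; mL=-387/305, mR=45/61; mL+mR=-162/305 → advance -1; mR−mL=612/305 → turn +1·90°
n=1: pose=(-1,-4,S); sL=90/109, sR=90/101; mL=-9450/11009, mR=90/109; mL+mR=-360/11009 → advance -1; mR−mL=18540/11009 → turn +1·90°
n=2: pose=(-1,-3,E); sL=9/4, sR=45/52; mL=-81/52, mR=9/4; mL+mR=9/13 → advance +1; mR−mL=99/26 → turn +1·90°
n=3: pose=(0,-3,N); sL=90/49, sR=18/13; mL=-1026/637, mR=90/49; mL+mR=144/637 → advance +1; mR−mL=2196/637 → turn +1·90°
n=4: pose=(0,-2,W); sL=45/41, sR=45/13; mL=-1215/533, mR=45/41; mL+mR=-630/533 → advance -1; mR−mL=1800/533 → turn +1·90°
n=5: pose=(1,-2,S); sL=90/89, sR=18/13; mL=-1386/1157, mR=90/89; mL+mR=-216/1157 → advance -1; mR−mL=2556/1157 → turn +1·90°
n=6: pose=(1,-1,E); sL=45/16, sR=9/8; mL=-63/32, mR=45/16; mL+mR=27/32 → advance +1; mR−mL=153/32 → turn +1·90°

0 45/61 9/5 -387/305 45/61 -2 -4 W
1 90/109 90/101 -9450/11009 90/109 -1 -4 S
2 9/4 45/52 -81/52 9/4 -1 -3 E
3 90/49 18/13 -1026/637 90/49 0 -3 N
4 45/41 45/13 -1215/533 45/41 0 -2 W
5 90/89 18/13 -1386/1157 90/89 1 -2 S
6 45/16 9/8 -63/32 45/16 1 -1 E
final 2 -1 N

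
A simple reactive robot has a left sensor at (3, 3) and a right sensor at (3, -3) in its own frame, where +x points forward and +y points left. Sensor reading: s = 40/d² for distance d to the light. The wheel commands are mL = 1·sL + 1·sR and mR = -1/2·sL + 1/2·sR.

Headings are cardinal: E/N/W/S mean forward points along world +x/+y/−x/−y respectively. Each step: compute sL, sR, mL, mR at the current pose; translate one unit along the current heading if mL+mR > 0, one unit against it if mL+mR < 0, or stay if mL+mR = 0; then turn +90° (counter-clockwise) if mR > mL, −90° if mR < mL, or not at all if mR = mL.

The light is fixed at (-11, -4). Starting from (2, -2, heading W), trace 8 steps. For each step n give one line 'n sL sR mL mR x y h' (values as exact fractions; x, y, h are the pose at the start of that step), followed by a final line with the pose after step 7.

0 40/101 8/25 1808/2525 -96/2525 2 -2 W
1 20/53 4/25 712/1325 -144/1325 1 -2 N
2 40/261 8/45 48/145 16/1305 1 -1 E
3 5/32 2/5 89/160 39/320 2 -1 S
4 40/101 8/25 1808/2525 -96/2525 2 -2 W
5 20/53 4/25 712/1325 -144/1325 1 -2 N
6 40/261 8/45 48/145 16/1305 1 -1 E
7 5/32 2/5 89/160 39/320 2 -1 S
final 2 -2 W

n=0: pose=(2,-2,W); sL=40/101, sR=8/25; mL=1808/2525, mR=-96/2525; mL+mR=1712/2525 → advance +1; mR−mL=-1904/2525 → turn -1·90°
n=1: pose=(1,-2,N); sL=20/53, sR=4/25; mL=712/1325, mR=-144/1325; mL+mR=568/1325 → advance +1; mR−mL=-856/1325 → turn -1·90°
n=2: pose=(1,-1,E); sL=40/261, sR=8/45; mL=48/145, mR=16/1305; mL+mR=448/1305 → advance +1; mR−mL=-416/1305 → turn -1·90°
n=3: pose=(2,-1,S); sL=5/32, sR=2/5; mL=89/160, mR=39/320; mL+mR=217/320 → advance +1; mR−mL=-139/320 → turn -1·90°
n=4: pose=(2,-2,W); sL=40/101, sR=8/25; mL=1808/2525, mR=-96/2525; mL+mR=1712/2525 → advance +1; mR−mL=-1904/2525 → turn -1·90°
n=5: pose=(1,-2,N); sL=20/53, sR=4/25; mL=712/1325, mR=-144/1325; mL+mR=568/1325 → advance +1; mR−mL=-856/1325 → turn -1·90°
n=6: pose=(1,-1,E); sL=40/261, sR=8/45; mL=48/145, mR=16/1305; mL+mR=448/1305 → advance +1; mR−mL=-416/1305 → turn -1·90°
n=7: pose=(2,-1,S); sL=5/32, sR=2/5; mL=89/160, mR=39/320; mL+mR=217/320 → advance +1; mR−mL=-139/320 → turn -1·90°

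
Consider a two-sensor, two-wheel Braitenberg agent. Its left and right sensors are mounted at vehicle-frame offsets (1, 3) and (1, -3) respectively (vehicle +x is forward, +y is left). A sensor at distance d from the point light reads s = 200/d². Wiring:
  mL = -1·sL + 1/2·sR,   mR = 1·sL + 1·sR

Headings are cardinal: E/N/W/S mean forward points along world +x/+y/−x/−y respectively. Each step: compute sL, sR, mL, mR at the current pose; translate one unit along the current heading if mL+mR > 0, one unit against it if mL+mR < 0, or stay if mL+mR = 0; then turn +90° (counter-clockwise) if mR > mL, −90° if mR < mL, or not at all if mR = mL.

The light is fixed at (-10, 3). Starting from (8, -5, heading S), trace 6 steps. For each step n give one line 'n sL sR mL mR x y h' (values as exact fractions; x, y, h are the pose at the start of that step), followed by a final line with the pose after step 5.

n=0: pose=(8,-5,S); sL=100/261, sR=100/153; mL=-250/4437, mR=4600/4437; mL+mR=50/51 → advance +1; mR−mL=4850/4437 → turn +1·90°
n=1: pose=(8,-6,E); sL=200/397, sR=40/101; mL=-12260/40097, mR=36080/40097; mL+mR=60/101 → advance +1; mR−mL=48340/40097 → turn +1·90°
n=2: pose=(9,-6,N); sL=5/8, sR=50/137; mL=-485/1096, mR=1085/1096; mL+mR=75/137 → advance +1; mR−mL=785/548 → turn +1·90°
n=3: pose=(9,-5,W); sL=40/89, sR=200/349; mL=-5060/31061, mR=31760/31061; mL+mR=300/349 → advance +1; mR−mL=36820/31061 → turn +1·90°
n=4: pose=(8,-5,S); sL=100/261, sR=100/153; mL=-250/4437, mR=4600/4437; mL+mR=50/51 → advance +1; mR−mL=4850/4437 → turn +1·90°
n=5: pose=(8,-6,E); sL=200/397, sR=40/101; mL=-12260/40097, mR=36080/40097; mL+mR=60/101 → advance +1; mR−mL=48340/40097 → turn +1·90°

0 100/261 100/153 -250/4437 4600/4437 8 -5 S
1 200/397 40/101 -12260/40097 36080/40097 8 -6 E
2 5/8 50/137 -485/1096 1085/1096 9 -6 N
3 40/89 200/349 -5060/31061 31760/31061 9 -5 W
4 100/261 100/153 -250/4437 4600/4437 8 -5 S
5 200/397 40/101 -12260/40097 36080/40097 8 -6 E
final 9 -6 N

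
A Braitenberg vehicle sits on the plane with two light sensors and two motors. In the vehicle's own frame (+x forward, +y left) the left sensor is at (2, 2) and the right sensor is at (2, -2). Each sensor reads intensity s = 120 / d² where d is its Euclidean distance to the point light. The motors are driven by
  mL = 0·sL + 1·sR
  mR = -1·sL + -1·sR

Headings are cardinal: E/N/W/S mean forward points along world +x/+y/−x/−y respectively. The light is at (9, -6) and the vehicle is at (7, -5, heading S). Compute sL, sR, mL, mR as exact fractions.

left sensor world pos  = (9, -7); dL² = 1
right sensor world pos = (5, -7); dR² = 17
sL = 120/1 = 120
sR = 120/17 = 120/17
mL = 0·sL + 1·sR = 120/17
mR = -1·sL + -1·sR = -2160/17

120 120/17 120/17 -2160/17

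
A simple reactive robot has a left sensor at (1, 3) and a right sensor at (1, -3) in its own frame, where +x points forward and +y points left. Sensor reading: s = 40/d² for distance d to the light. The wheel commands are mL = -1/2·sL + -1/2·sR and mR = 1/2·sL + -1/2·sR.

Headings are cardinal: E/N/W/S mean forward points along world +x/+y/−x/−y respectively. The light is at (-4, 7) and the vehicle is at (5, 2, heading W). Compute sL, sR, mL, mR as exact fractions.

5/16 10/17 -245/544 -75/544

left sensor world pos  = (4, -1); dL² = 128
right sensor world pos = (4, 5); dR² = 68
sL = 40/128 = 5/16
sR = 40/68 = 10/17
mL = -1/2·sL + -1/2·sR = -245/544
mR = 1/2·sL + -1/2·sR = -75/544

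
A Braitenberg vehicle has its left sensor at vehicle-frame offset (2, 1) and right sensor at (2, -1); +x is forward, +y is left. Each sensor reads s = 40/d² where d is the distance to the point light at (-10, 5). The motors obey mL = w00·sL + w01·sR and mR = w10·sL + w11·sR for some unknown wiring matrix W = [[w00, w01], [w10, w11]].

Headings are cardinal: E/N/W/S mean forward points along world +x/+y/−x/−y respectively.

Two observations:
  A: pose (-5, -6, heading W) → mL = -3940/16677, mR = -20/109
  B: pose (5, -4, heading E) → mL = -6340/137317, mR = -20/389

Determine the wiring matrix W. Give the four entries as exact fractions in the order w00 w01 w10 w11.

obs A: pose=(-5,-6,W) → sL=40/153, sR=40/109, mL=-3940/16677, mR=-20/109
obs B: pose=(5,-4,E) → sL=40/353, sR=40/389, mL=-6340/137317, mR=-20/389
sensor matrix S = [[40/153, 40/109], [40/353, 40/389]]; det S = -33664000/2290035609
solve [mL_A; mL_B] = S·[w00; w01] and [mR_A; mR_B] = S·[w10; w11]:
  w00 = 1/2, w01 = -1, w10 = 0, w11 = -1/2

1/2 -1 0 -1/2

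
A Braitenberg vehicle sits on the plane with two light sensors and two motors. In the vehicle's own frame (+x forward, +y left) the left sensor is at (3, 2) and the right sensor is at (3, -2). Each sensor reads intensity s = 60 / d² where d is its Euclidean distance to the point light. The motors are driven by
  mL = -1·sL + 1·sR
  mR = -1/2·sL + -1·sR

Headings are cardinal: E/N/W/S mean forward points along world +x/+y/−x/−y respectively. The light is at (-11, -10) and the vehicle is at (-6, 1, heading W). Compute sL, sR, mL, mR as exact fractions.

left sensor world pos  = (-9, -1); dL² = 85
right sensor world pos = (-9, 3); dR² = 173
sL = 60/85 = 12/17
sR = 60/173 = 60/173
mL = -1·sL + 1·sR = -1056/2941
mR = -1/2·sL + -1·sR = -2058/2941

12/17 60/173 -1056/2941 -2058/2941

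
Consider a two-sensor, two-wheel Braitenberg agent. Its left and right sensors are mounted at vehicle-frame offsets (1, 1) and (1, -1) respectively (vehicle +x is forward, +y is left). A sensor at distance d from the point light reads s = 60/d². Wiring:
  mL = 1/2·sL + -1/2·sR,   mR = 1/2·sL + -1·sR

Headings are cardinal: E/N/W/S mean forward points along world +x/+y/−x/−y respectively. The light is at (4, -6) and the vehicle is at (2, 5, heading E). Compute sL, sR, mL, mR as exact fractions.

12/29 60/101 -264/2929 -1134/2929

left sensor world pos  = (3, 6); dL² = 145
right sensor world pos = (3, 4); dR² = 101
sL = 60/145 = 12/29
sR = 60/101 = 60/101
mL = 1/2·sL + -1/2·sR = -264/2929
mR = 1/2·sL + -1·sR = -1134/2929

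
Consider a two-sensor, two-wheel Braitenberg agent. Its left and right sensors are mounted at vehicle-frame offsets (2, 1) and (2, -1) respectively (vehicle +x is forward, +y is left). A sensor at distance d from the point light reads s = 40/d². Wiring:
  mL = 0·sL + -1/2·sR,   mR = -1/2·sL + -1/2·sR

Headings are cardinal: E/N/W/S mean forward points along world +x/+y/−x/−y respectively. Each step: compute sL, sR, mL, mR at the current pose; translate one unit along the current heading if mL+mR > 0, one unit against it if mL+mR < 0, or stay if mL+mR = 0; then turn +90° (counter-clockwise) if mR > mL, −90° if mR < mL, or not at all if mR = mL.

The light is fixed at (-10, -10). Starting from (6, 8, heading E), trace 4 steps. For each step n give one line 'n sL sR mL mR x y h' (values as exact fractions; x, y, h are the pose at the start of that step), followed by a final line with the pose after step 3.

n=0: pose=(6,8,E); sL=8/137, sR=40/613; mL=-20/613, mR=-5192/83981; mL+mR=-7932/83981 → advance -1; mR−mL=-4/137 → turn -1·90°
n=1: pose=(5,8,S); sL=5/64, sR=10/113; mL=-5/113, mR=-1205/14464; mL+mR=-1845/14464 → advance -1; mR−mL=-5/128 → turn -1·90°
n=2: pose=(5,9,W); sL=40/493, sR=40/569; mL=-20/569, mR=-21240/280517; mL+mR=-31100/280517 → advance -1; mR−mL=-20/493 → turn -1·90°
n=3: pose=(6,9,N); sL=20/333, sR=4/73; mL=-2/73, mR=-1396/24309; mL+mR=-2062/24309 → advance -1; mR−mL=-10/333 → turn -1·90°

0 8/137 40/613 -20/613 -5192/83981 6 8 E
1 5/64 10/113 -5/113 -1205/14464 5 8 S
2 40/493 40/569 -20/569 -21240/280517 5 9 W
3 20/333 4/73 -2/73 -1396/24309 6 9 N
final 6 8 E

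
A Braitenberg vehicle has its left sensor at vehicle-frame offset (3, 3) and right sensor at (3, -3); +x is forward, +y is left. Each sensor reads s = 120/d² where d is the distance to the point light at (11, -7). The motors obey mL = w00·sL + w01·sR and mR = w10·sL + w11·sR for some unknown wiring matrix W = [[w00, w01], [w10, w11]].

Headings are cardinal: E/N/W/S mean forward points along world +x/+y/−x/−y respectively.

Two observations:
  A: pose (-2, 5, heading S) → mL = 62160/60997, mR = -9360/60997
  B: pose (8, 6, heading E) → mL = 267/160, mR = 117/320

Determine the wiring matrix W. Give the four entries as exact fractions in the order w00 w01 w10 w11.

obs A: pose=(-2,5,S) → sL=120/181, sR=120/337, mL=62160/60997, mR=-9360/60997
obs B: pose=(8,6,E) → sL=15/32, sR=6/5, mL=267/160, mR=117/320
sensor matrix S = [[120/181, 120/337], [15/32, 6/5]]; det S = 153387/243988
solve [mL_A; mL_B] = S·[w00; w01] and [mR_A; mR_B] = S·[w10; w11]:
  w00 = 1, w01 = 1, w10 = -1/2, w11 = 1/2

1 1 -1/2 1/2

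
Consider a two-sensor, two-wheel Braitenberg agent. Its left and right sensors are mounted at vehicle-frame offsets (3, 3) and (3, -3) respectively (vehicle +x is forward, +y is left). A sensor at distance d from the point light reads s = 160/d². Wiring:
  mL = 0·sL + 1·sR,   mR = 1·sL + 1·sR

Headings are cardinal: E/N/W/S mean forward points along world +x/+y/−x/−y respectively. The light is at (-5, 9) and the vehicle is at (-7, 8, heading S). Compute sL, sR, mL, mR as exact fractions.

left sensor world pos  = (-4, 5); dL² = 17
right sensor world pos = (-10, 5); dR² = 41
sL = 160/17 = 160/17
sR = 160/41 = 160/41
mL = 0·sL + 1·sR = 160/41
mR = 1·sL + 1·sR = 9280/697

160/17 160/41 160/41 9280/697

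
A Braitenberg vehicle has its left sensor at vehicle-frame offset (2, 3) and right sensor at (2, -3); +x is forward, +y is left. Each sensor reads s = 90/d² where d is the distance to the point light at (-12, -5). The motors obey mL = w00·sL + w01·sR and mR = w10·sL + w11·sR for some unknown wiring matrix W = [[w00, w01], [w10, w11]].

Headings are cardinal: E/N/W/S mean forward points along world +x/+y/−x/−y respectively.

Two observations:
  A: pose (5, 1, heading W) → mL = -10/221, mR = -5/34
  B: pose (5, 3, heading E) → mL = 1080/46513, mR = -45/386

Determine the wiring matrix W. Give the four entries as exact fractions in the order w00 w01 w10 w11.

obs A: pose=(5,1,W) → sL=5/13, sR=5/17, mL=-10/221, mR=-5/34
obs B: pose=(5,3,E) → sL=45/241, sR=45/193, mL=1080/46513, mR=-45/386
sensor matrix S = [[5/13, 5/17], [45/241, 45/193]]; det S = 357300/10279373
solve [mL_A; mL_B] = S·[w00; w01] and [mR_A; mR_B] = S·[w10; w11]:
  w00 = -1/2, w01 = 1/2, w10 = 0, w11 = -1/2

-1/2 1/2 0 -1/2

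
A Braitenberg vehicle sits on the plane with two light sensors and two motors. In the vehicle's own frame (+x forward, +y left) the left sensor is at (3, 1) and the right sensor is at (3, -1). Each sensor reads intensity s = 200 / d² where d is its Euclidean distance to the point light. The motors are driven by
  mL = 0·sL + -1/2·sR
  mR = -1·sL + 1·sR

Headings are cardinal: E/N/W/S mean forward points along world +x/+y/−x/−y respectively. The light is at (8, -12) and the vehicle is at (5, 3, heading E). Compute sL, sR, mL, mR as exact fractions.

25/32 50/49 -25/49 375/1568

left sensor world pos  = (8, 4); dL² = 256
right sensor world pos = (8, 2); dR² = 196
sL = 200/256 = 25/32
sR = 200/196 = 50/49
mL = 0·sL + -1/2·sR = -25/49
mR = -1·sL + 1·sR = 375/1568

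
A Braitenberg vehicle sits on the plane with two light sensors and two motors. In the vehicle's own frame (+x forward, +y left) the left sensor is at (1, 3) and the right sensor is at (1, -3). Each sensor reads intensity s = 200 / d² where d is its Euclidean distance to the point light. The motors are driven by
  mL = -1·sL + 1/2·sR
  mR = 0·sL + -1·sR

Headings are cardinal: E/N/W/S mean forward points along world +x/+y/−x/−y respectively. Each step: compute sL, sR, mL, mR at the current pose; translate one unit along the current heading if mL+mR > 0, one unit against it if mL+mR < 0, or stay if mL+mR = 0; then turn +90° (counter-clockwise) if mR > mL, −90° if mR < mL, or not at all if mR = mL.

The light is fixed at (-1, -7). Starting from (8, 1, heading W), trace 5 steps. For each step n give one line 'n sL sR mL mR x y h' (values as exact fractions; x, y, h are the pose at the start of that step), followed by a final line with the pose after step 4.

0 200/89 40/37 -5620/3293 -40/37 8 1 W
1 100/109 100/49 550/5341 -100/49 9 1 S
2 200/117 8/9 -148/117 -8/9 9 2 W
3 10/13 25/16 5/416 -25/16 10 2 S
4 200/149 200/269 -38900/40081 -200/269 10 3 W
final 11 3 S

n=0: pose=(8,1,W); sL=200/89, sR=40/37; mL=-5620/3293, mR=-40/37; mL+mR=-9180/3293 → advance -1; mR−mL=2060/3293 → turn +1·90°
n=1: pose=(9,1,S); sL=100/109, sR=100/49; mL=550/5341, mR=-100/49; mL+mR=-10350/5341 → advance -1; mR−mL=-11450/5341 → turn -1·90°
n=2: pose=(9,2,W); sL=200/117, sR=8/9; mL=-148/117, mR=-8/9; mL+mR=-28/13 → advance -1; mR−mL=44/117 → turn +1·90°
n=3: pose=(10,2,S); sL=10/13, sR=25/16; mL=5/416, mR=-25/16; mL+mR=-645/416 → advance -1; mR−mL=-655/416 → turn -1·90°
n=4: pose=(10,3,W); sL=200/149, sR=200/269; mL=-38900/40081, mR=-200/269; mL+mR=-68700/40081 → advance -1; mR−mL=9100/40081 → turn +1·90°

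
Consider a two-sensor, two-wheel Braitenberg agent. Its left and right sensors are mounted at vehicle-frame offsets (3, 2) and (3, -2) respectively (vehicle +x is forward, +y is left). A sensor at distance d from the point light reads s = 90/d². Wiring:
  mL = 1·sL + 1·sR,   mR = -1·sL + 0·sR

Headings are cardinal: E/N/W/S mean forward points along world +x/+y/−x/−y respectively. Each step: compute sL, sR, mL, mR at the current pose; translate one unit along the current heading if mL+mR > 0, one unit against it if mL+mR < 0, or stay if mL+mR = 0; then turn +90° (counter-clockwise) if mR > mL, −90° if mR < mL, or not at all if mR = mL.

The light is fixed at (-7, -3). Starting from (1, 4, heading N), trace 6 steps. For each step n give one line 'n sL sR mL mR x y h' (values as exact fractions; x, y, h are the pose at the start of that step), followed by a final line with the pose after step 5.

n=0: pose=(1,4,N); sL=45/68, sR=9/20; mL=189/170, mR=-45/68; mL+mR=9/20 → advance +1; mR−mL=-603/340 → turn -1·90°
n=1: pose=(1,5,E); sL=90/221, sR=90/157; mL=34020/34697, mR=-90/221; mL+mR=90/157 → advance +1; mR−mL=-48150/34697 → turn -1·90°
n=2: pose=(2,5,S); sL=45/73, sR=45/37; mL=4950/2701, mR=-45/73; mL+mR=45/37 → advance +1; mR−mL=-6615/2701 → turn -1·90°
n=3: pose=(2,4,W); sL=90/61, sR=10/13; mL=1780/793, mR=-90/61; mL+mR=10/13 → advance +1; mR−mL=-2950/793 → turn -1·90°
n=4: pose=(1,4,N); sL=45/68, sR=9/20; mL=189/170, mR=-45/68; mL+mR=9/20 → advance +1; mR−mL=-603/340 → turn -1·90°
n=5: pose=(1,5,E); sL=90/221, sR=90/157; mL=34020/34697, mR=-90/221; mL+mR=90/157 → advance +1; mR−mL=-48150/34697 → turn -1·90°

0 45/68 9/20 189/170 -45/68 1 4 N
1 90/221 90/157 34020/34697 -90/221 1 5 E
2 45/73 45/37 4950/2701 -45/73 2 5 S
3 90/61 10/13 1780/793 -90/61 2 4 W
4 45/68 9/20 189/170 -45/68 1 4 N
5 90/221 90/157 34020/34697 -90/221 1 5 E
final 2 5 S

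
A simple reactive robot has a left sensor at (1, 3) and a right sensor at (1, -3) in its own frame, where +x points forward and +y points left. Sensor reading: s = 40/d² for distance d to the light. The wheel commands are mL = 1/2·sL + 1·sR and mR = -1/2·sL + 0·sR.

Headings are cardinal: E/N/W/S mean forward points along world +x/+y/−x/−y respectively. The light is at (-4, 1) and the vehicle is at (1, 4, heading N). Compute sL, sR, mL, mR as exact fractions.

2 1/2 3/2 -1

left sensor world pos  = (-2, 5); dL² = 20
right sensor world pos = (4, 5); dR² = 80
sL = 40/20 = 2
sR = 40/80 = 1/2
mL = 1/2·sL + 1·sR = 3/2
mR = -1/2·sL + 0·sR = -1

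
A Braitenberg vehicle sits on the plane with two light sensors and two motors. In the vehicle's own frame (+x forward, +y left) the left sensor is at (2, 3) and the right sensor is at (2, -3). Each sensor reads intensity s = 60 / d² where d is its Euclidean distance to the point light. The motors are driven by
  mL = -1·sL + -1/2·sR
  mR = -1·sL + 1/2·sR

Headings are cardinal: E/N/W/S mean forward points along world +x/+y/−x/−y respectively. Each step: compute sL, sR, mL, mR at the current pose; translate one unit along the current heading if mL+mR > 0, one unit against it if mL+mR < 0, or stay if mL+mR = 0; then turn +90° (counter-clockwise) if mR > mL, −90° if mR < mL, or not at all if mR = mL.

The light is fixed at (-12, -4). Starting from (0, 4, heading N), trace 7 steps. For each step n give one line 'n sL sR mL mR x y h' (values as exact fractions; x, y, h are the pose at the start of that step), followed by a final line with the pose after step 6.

0 60/181 12/65 -4986/11765 -2814/11765 0 4 N
1 15/29 3/10 -387/580 -213/580 0 3 W
2 60/281 12/25 -3186/7025 186/7025 1 3 S
3 30/173 6/25 -1269/4325 -231/4325 1 4 E
4 60/181 12/65 -4986/11765 -2814/11765 0 4 N
5 15/29 3/10 -387/580 -213/580 0 3 W
6 60/281 12/25 -3186/7025 186/7025 1 3 S
final 1 4 E

n=0: pose=(0,4,N); sL=60/181, sR=12/65; mL=-4986/11765, mR=-2814/11765; mL+mR=-120/181 → advance -1; mR−mL=12/65 → turn +1·90°
n=1: pose=(0,3,W); sL=15/29, sR=3/10; mL=-387/580, mR=-213/580; mL+mR=-30/29 → advance -1; mR−mL=3/10 → turn +1·90°
n=2: pose=(1,3,S); sL=60/281, sR=12/25; mL=-3186/7025, mR=186/7025; mL+mR=-120/281 → advance -1; mR−mL=12/25 → turn +1·90°
n=3: pose=(1,4,E); sL=30/173, sR=6/25; mL=-1269/4325, mR=-231/4325; mL+mR=-60/173 → advance -1; mR−mL=6/25 → turn +1·90°
n=4: pose=(0,4,N); sL=60/181, sR=12/65; mL=-4986/11765, mR=-2814/11765; mL+mR=-120/181 → advance -1; mR−mL=12/65 → turn +1·90°
n=5: pose=(0,3,W); sL=15/29, sR=3/10; mL=-387/580, mR=-213/580; mL+mR=-30/29 → advance -1; mR−mL=3/10 → turn +1·90°
n=6: pose=(1,3,S); sL=60/281, sR=12/25; mL=-3186/7025, mR=186/7025; mL+mR=-120/281 → advance -1; mR−mL=12/25 → turn +1·90°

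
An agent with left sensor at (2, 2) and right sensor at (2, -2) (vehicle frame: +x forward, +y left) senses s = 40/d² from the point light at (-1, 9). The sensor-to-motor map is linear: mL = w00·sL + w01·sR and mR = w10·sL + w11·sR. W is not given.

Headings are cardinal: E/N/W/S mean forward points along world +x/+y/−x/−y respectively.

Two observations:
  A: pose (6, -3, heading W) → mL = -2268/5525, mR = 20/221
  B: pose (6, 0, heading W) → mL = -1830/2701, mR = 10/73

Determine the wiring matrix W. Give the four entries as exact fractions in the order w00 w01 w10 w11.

obs A: pose=(6,-3,W) → sL=40/221, sR=8/25, mL=-2268/5525, mR=20/221
obs B: pose=(6,0,W) → sL=20/73, sR=20/37, mL=-1830/2701, mR=10/73
sensor matrix S = [[40/221, 8/25], [20/73, 20/37]]; det S = 30336/2984605
solve [mL_A; mL_B] = S·[w00; w01] and [mR_A; mR_B] = S·[w10; w11]:
  w00 = -1/2, w01 = -1, w10 = 1/2, w11 = 0

-1/2 -1 1/2 0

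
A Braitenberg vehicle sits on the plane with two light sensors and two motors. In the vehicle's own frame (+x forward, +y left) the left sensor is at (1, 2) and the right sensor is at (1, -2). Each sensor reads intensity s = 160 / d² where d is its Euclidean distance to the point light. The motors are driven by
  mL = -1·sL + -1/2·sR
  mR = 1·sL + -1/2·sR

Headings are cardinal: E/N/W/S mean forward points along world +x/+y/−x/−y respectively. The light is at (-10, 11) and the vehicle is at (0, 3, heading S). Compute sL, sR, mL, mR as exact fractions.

32/45 32/29 -1648/1305 208/1305

left sensor world pos  = (2, 2); dL² = 225
right sensor world pos = (-2, 2); dR² = 145
sL = 160/225 = 32/45
sR = 160/145 = 32/29
mL = -1·sL + -1/2·sR = -1648/1305
mR = 1·sL + -1/2·sR = 208/1305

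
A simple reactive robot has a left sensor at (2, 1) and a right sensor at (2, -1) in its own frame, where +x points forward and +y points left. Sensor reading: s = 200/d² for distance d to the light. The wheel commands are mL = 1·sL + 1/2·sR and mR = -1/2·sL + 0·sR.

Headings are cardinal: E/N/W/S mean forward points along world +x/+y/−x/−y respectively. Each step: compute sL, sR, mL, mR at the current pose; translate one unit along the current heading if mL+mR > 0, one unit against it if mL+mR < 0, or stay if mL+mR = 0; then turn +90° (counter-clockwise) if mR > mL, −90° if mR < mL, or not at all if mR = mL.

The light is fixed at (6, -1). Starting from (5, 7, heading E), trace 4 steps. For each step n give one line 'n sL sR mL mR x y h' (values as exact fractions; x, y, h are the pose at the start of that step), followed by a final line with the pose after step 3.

n=0: pose=(5,7,E); sL=100/41, sR=4; mL=182/41, mR=-50/41; mL+mR=132/41 → advance +1; mR−mL=-232/41 → turn -1·90°
n=1: pose=(6,7,S); sL=200/37, sR=200/37; mL=300/37, mR=-100/37; mL+mR=200/37 → advance +1; mR−mL=-400/37 → turn -1·90°
n=2: pose=(6,6,W); sL=5, sR=50/17; mL=110/17, mR=-5/2; mL+mR=135/34 → advance +1; mR−mL=-305/34 → turn -1·90°
n=3: pose=(5,6,N); sL=40/17, sR=200/81; mL=4940/1377, mR=-20/17; mL+mR=3320/1377 → advance +1; mR−mL=-6560/1377 → turn -1·90°

0 100/41 4 182/41 -50/41 5 7 E
1 200/37 200/37 300/37 -100/37 6 7 S
2 5 50/17 110/17 -5/2 6 6 W
3 40/17 200/81 4940/1377 -20/17 5 6 N
final 5 7 E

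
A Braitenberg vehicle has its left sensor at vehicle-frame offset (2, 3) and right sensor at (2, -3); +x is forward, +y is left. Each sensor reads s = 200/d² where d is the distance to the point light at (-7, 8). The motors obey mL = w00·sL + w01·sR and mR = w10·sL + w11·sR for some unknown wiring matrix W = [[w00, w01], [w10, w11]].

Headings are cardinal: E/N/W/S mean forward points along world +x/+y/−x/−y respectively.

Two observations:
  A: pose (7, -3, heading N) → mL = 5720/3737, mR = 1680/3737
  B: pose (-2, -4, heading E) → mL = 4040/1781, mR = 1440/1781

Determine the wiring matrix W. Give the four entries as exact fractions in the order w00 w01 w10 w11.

obs A: pose=(7,-3,N) → sL=100/101, sR=20/37, mL=5720/3737, mR=1680/3737
obs B: pose=(-2,-4,E) → sL=20/13, sR=100/137, mL=4040/1781, mR=1440/1781
sensor matrix S = [[100/101, 20/37], [20/13, 100/137]]; det S = -724800/6655597
solve [mL_A; mL_B] = S·[w00; w01] and [mR_A; mR_B] = S·[w10; w11]:
  w00 = 1, w01 = 1, w10 = 1, w11 = -1

1 1 1 -1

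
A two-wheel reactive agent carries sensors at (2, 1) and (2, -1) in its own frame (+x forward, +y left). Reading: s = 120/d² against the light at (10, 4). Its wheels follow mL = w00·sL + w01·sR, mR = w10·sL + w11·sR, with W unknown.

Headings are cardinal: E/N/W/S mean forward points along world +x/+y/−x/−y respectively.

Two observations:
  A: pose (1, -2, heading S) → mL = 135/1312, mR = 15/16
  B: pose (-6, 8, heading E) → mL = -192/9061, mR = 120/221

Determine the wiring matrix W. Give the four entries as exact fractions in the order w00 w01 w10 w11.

1/2 -1/2 1 0

obs A: pose=(1,-2,S) → sL=15/16, sR=30/41, mL=135/1312, mR=15/16
obs B: pose=(-6,8,E) → sL=120/221, sR=24/41, mL=-192/9061, mR=120/221
sensor matrix S = [[15/16, 30/41], [120/221, 24/41]]; det S = 2745/18122
solve [mL_A; mL_B] = S·[w00; w01] and [mR_A; mR_B] = S·[w10; w11]:
  w00 = 1/2, w01 = -1/2, w10 = 1, w11 = 0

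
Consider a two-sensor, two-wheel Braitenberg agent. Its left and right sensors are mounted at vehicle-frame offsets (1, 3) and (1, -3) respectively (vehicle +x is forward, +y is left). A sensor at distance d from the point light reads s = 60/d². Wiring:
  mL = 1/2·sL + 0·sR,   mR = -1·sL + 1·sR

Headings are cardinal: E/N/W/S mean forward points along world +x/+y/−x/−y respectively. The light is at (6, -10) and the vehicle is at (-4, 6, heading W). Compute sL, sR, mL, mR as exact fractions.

left sensor world pos  = (-5, 3); dL² = 290
right sensor world pos = (-5, 9); dR² = 482
sL = 60/290 = 6/29
sR = 60/482 = 30/241
mL = 1/2·sL + 0·sR = 3/29
mR = -1·sL + 1·sR = -576/6989

6/29 30/241 3/29 -576/6989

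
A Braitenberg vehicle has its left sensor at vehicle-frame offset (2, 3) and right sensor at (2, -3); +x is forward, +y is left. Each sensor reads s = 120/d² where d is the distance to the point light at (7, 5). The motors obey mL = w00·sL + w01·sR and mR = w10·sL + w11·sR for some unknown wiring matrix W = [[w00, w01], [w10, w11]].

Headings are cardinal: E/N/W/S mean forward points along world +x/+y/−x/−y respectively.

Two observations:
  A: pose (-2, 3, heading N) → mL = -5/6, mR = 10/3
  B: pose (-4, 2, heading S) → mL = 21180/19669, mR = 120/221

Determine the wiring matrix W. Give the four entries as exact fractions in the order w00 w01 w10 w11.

obs A: pose=(-2,3,N) → sL=5/6, sR=10/3, mL=-5/6, mR=10/3
obs B: pose=(-4,2,S) → sL=120/89, sR=120/221, mL=21180/19669, mR=120/221
sensor matrix S = [[5/6, 10/3], [120/89, 120/221]]; det S = -79500/19669
solve [mL_A; mL_B] = S·[w00; w01] and [mR_A; mR_B] = S·[w10; w11]:
  w00 = 1, w01 = -1/2, w10 = 0, w11 = 1

1 -1/2 0 1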